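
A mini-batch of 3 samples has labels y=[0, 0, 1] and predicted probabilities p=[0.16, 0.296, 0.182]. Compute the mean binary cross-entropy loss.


L[0] = -ln(1-0.16) = -ln(0.84) = 0.1744
L[1] = -ln(1-0.296) = -ln(0.704) = 0.351
L[2] = -ln(0.182) = 1.7037
mean = (0.1744 + 0.351 + 1.7037)/3 = 0.743

0.743


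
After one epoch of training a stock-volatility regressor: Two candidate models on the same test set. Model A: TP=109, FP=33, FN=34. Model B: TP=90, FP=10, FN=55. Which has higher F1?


Model A: P=109/142=0.7676, R=109/143=0.7622, F1=2PR/(P+R)=2TP/(2TP+FP+FN)=218/285=0.7649
Model B: P=90/100=0.9, R=90/145=0.6207, F1=2PR/(P+R)=2TP/(2TP+FP+FN)=180/245=0.7347
0.7649 > 0.7347 → Model A

Model A


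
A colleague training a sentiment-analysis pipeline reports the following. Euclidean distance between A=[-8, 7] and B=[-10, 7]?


d = √((-8+ 10)² + (7-7)²)
  = √(4 + 0)
  = √4 = 2.0

2.0


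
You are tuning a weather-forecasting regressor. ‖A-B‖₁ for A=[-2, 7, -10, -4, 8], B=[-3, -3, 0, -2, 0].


d = |-2+ 3| + |7+ 3| + |-10-0| + |-4+ 2| + |8-0|
  = 1 + 10 + 10 + 2 + 8
  = 31

31


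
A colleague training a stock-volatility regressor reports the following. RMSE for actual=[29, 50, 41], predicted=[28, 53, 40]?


MSE = 11/3 = 3.6667
RMSE = √(11/3) = 1.9149

1.9149


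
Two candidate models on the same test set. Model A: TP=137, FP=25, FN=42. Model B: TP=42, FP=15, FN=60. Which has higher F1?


Model A: P=137/162=0.8457, R=137/179=0.7654, F1=2PR/(P+R)=2TP/(2TP+FP+FN)=274/341=0.8035
Model B: P=42/57=0.7368, R=42/102=0.4118, F1=2PR/(P+R)=2TP/(2TP+FP+FN)=84/159=0.5283
0.8035 > 0.5283 → Model A

Model A


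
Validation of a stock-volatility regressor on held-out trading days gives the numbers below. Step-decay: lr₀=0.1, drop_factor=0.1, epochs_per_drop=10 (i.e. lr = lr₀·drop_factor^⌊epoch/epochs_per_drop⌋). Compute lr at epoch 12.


n_drops = ⌊12/10⌋ = 1
lr = 0.1·0.1^1 = 0.1·0.1 = 0.01

0.01


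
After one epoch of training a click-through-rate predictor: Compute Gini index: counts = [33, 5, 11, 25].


Probabilities: [33/74, 5/74, 11/74, 25/74] ≈ [0.4459, 0.0676, 0.1486, 0.3378]
Σpᵢ² = (1089 + 25 + 121 + 625)/74² = 1860/5476
Gini = 1 - Σpᵢ² = 1 - 1860/5476 = 0.6603

0.6603


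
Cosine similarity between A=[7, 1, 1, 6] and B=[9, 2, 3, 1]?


A·B = 7·9 + 1·2 + 1·3 + 6·1 = 74
‖A‖ = √87 = 9.3274, ‖B‖ = √95 = 9.7468
cos = 74/(√87·√95) = 74/√8265 = 0.814

0.814


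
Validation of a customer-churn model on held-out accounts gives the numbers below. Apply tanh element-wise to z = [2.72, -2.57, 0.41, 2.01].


tanh(2.72) = 0.9914
tanh(-2.57) = -0.9884
tanh(0.41) = 0.3885
tanh(2.01) = 0.9647
result = [0.9914, -0.9884, 0.3885, 0.9647]

[0.9914, -0.9884, 0.3885, 0.9647]


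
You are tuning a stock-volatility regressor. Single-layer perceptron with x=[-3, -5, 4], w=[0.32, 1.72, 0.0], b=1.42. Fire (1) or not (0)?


z = (-3)·(0.32) + (-5)·(1.72) + (4)·(0.0) + 1.42
  = -8.14
step(z) = 0 (z<0)

0


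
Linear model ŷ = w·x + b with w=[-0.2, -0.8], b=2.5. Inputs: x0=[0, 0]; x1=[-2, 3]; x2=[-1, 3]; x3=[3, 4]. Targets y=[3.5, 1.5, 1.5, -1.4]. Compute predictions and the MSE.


ŷ0 = (-0.2)·(0) + (-0.8)·(0) + 2.5 = 2.5
ŷ1 = (-0.2)·(-2) + (-0.8)·(3) + 2.5 = 0.5
ŷ2 = (-0.2)·(-1) + (-0.8)·(3) + 2.5 = 0.3
ŷ3 = (-0.2)·(3) + (-0.8)·(4) + 2.5 = -1.3
errors² = [1.0, 1.0, 1.44, 0.01]
MSE = 3.4500/4 = 0.8625

0.8625


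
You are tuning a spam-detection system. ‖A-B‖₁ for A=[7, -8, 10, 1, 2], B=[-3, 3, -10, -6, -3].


d = |7+ 3| + |-8-3| + |10+ 10| + |1+ 6| + |2+ 3|
  = 10 + 11 + 20 + 7 + 5
  = 53

53


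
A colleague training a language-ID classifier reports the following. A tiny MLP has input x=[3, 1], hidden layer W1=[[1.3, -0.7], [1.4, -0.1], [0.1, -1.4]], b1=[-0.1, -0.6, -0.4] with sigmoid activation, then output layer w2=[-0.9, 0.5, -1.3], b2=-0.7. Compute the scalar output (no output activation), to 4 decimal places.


z1[0] = (1.3)·(3) + (-0.7)·(1) - 0.1 = 3.1
z1[1] = (1.4)·(3) + (-0.1)·(1) - 0.6 = 3.5
z1[2] = (0.1)·(3) + (-1.4)·(1) - 0.4 = -1.5
h = sigmoid(z1) = [0.9569, 0.9707, 0.1824]
output = (-0.9)·(0.9569) + (0.5)·(0.9707) + (-1.3)·(0.1824) - 0.7 = -1.313

-1.313


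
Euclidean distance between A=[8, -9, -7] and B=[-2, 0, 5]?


d = √((8+ 2)² + (-9-0)² + (-7-5)²)
  = √(100 + 81 + 144)
  = √325 = 18.0278

18.0278


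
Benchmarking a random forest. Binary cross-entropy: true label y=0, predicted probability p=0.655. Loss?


BCE = -[y·ln(p) + (1-y)·ln(1-p)]
= -0 - 1·ln(1-0.655)
= -ln(0.345) = 1.0642

1.0642


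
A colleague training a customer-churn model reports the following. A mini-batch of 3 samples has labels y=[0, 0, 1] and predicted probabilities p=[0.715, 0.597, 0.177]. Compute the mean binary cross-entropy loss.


L[0] = -ln(1-0.715) = -ln(0.285) = 1.2553
L[1] = -ln(1-0.597) = -ln(0.403) = 0.9088
L[2] = -ln(0.177) = 1.7316
mean = (1.2553 + 0.9088 + 1.7316)/3 = 1.2986

1.2986


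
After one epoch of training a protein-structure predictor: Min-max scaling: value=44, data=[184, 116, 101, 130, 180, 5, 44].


min=5, max=184
(44-5)/(184-5) = 39/179 = 0.2179

0.2179


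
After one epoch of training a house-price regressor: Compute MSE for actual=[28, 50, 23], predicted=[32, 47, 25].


Squared errors: (28-32)²=16, (50-47)²=9, (23-25)²=4
Sum = 29
MSE = 29/3 = 29/3

29/3


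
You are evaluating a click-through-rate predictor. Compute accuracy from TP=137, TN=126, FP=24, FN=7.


Accuracy = (TP+TN)/(TP+TN+FP+FN)
= (137+126)/(294)
= 263/294 = 89.46%

89.46%


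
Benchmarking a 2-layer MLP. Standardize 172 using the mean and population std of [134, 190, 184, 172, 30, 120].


μ = 138.3333, σ = 54.7408
z = (172 - 138.3333)/54.7408 = 0.615

0.615


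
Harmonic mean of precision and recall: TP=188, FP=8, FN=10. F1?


Precision = 188/196 = 0.9592
Recall = 188/198 = 0.9495
F1 = 2·P·R/(P+R) = 2·TP/(2·TP+FP+FN) = 376/(376+8+10) = 376/394 = 0.9543

0.9543


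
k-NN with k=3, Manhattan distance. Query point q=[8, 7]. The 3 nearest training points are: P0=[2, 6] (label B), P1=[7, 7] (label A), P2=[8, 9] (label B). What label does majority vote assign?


d(q,P0) = 7  (label B)
d(q,P1) = 1  (label A)
d(q,P2) = 2  (label B)
Votes: A=1, B=2
Majority → B

B


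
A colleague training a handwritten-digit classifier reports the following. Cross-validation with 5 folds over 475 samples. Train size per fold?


Fold size = 475/5 = 95
Training per fold = 475 - 95 = 380

380


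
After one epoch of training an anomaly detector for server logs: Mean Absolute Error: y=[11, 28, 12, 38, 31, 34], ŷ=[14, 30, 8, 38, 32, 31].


Absolute errors: |11-14|=3, |28-30|=2, |12-8|=4, |38-38|=0, |31-32|=1, |34-31|=3
Sum = 13
MAE = 13/6 = 13/6

13/6


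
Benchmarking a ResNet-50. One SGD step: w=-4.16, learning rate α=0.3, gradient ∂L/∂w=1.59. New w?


w_new = w - α·∇
= -4.16 - 0.3·1.59
= -4.16 - 0.477
= -4.637

-4.637


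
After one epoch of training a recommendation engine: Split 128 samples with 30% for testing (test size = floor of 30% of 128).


Test = ⌊128·30/100⌋ = 38
Train = 128 - 38 = 90

Train: 90, Test: 38


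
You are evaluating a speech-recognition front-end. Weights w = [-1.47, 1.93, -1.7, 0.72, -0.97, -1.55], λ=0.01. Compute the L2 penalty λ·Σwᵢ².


‖w‖₂² = (-1.47)² + (1.93)² + (-1.7)² + (0.72)² + (-0.97)² + (-1.55)²
     = 2.1609 + 3.7249 + 2.89 + 0.5184 + 0.9409 + 2.4025
     = 12.6376
λ·‖w‖₂² = 0.01·12.6376 = 0.126376

0.126376


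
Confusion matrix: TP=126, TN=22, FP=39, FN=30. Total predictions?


Total = TP + TN + FP + FN
= 126 + 22 + 39 + 30
= 217
(Predicted positive: 165, predicted negative: 52)

217


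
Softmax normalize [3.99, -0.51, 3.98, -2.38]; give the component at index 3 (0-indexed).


Exponentials: e^3.99=54.0549, e^-0.51=0.6005, e^3.98=53.517, e^-2.38=0.0926
Sum = 108.265
Softmax = [0.4993, 0.0055, 0.4943, 0.0009]
p[3] = 0.0926/108.265 = 0.0009

0.0009


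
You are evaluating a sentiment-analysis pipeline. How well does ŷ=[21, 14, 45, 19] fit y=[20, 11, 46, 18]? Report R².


ȳ = 23.75
SS_res = Σ(y-ŷ)² = 12
SS_tot = Σ(y-ȳ)² = 704.75
R² = 1 - SS_res/SS_tot = 1 - 0.017 = 0.983

0.983


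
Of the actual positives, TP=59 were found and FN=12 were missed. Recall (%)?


Recall = TP/(TP+FN)
= 59/(59+12)
= 59/71 = 83.1%

83.1%


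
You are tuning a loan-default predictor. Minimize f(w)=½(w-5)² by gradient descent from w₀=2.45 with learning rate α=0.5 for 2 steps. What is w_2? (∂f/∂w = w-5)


step 1: grad = 2.45-5 = -2.55; w = 2.45 - 0.5·(-2.55) = 3.725
step 2: grad = 3.725-5 = -1.275; w = 3.725 - 0.5·(-1.275) = 4.3625

4.3625


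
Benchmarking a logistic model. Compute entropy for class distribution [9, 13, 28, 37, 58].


Probabilities: [9/145, 13/145, 28/145, 37/145, 58/145] ≈ [0.0621, 0.0897, 0.1931, 0.2552, 0.4]
H = -((9/145)·log₂(9/145) + (13/145)·log₂(13/145) + (28/145)·log₂(28/145) + (37/145)·log₂(37/145) + (58/145)·log₂(58/145))
  = 2.0506 bits

2.0506 bits


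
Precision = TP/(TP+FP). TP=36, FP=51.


Precision = TP/(TP+FP)
= 36/(36+51)
= 36/87 = 41.38%

41.38%


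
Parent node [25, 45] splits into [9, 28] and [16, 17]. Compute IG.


Parent = [25, 45], H_parent = 0.9403
H_left = 0.8004 (n=37), H_right = 0.9993 (n=33)
H_children = (37/70)·0.8004 + (33/70)·0.9993 = 0.8942
IG = 0.9403 - 0.8942 = 0.0461

0.0461


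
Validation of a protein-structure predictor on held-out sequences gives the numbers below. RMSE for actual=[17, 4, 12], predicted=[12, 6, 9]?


MSE = 38/3 = 12.6667
RMSE = √(38/3) = 3.559

3.559


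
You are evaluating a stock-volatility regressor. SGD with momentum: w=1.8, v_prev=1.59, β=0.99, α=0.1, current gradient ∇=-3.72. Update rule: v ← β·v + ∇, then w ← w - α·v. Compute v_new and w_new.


v_new = 0.99·1.59 - 3.72 = 1.5741 - 3.72 = -2.1459
w_new = 1.8 - 0.1·-2.1459 = 1.8 + 0.21459 = 2.01459

v_new=-2.1459, w_new=2.01459


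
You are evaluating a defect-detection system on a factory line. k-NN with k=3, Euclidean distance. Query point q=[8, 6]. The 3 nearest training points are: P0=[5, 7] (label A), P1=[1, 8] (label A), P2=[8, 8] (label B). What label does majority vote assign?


d(q,P0) = 3.1623  (label A)
d(q,P1) = 7.2801  (label A)
d(q,P2) = 2.0  (label B)
Votes: A=2, B=1
Majority → A

A


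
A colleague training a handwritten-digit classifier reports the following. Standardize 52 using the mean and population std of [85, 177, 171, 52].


μ = 121.25, σ = 54.0665
z = (52 - 121.25)/54.0665 = -1.2808

-1.2808


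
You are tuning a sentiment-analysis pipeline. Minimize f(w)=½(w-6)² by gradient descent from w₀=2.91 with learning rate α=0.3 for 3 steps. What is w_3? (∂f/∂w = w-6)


step 1: grad = 2.91-6 = -3.09; w = 2.91 - 0.3·(-3.09) = 3.837
step 2: grad = 3.837-6 = -2.163; w = 3.837 - 0.3·(-2.163) = 4.4859
step 3: grad = 4.4859-6 = -1.5141; w = 4.4859 - 0.3·(-1.5141) = 4.94013

4.94013


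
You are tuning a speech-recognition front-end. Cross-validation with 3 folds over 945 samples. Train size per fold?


Fold size = 945/3 = 315
Training per fold = 945 - 315 = 630

630


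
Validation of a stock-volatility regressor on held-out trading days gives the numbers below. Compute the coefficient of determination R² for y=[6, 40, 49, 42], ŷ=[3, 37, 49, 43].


ȳ = 34.25
SS_res = Σ(y-ŷ)² = 19
SS_tot = Σ(y-ȳ)² = 1108.75
R² = 1 - SS_res/SS_tot = 1 - 0.0171 = 0.9829

0.9829


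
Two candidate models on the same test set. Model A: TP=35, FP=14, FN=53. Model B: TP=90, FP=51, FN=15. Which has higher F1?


Model A: P=35/49=0.7143, R=35/88=0.3977, F1=2PR/(P+R)=2TP/(2TP+FP+FN)=70/137=0.5109
Model B: P=90/141=0.6383, R=90/105=0.8571, F1=2PR/(P+R)=2TP/(2TP+FP+FN)=180/246=0.7317
0.5109 < 0.7317 → Model B

Model B


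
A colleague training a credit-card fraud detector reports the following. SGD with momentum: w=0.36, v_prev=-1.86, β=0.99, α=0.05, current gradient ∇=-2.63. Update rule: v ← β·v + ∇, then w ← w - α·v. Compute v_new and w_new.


v_new = 0.99·-1.86 - 2.63 = -1.8414 - 2.63 = -4.4714
w_new = 0.36 - 0.05·-4.4714 = 0.36 + 0.22357 = 0.58357

v_new=-4.4714, w_new=0.58357


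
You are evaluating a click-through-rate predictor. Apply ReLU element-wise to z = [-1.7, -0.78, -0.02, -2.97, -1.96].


ReLU(-1.7) = max(0, -1.7) = 0.0
ReLU(-0.78) = max(0, -0.78) = 0.0
ReLU(-0.02) = max(0, -0.02) = 0.0
ReLU(-2.97) = max(0, -2.97) = 0.0
ReLU(-1.96) = max(0, -1.96) = 0.0
result = [0.0, 0.0, 0.0, 0.0, 0.0]

[0.0, 0.0, 0.0, 0.0, 0.0]


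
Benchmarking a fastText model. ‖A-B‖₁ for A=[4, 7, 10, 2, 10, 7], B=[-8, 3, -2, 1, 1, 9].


d = |4+ 8| + |7-3| + |10+ 2| + |2-1| + |10-1| + |7-9|
  = 12 + 4 + 12 + 1 + 9 + 2
  = 40

40


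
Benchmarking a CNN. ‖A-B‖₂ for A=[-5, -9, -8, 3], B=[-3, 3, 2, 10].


d = √((-5+ 3)² + (-9-3)² + (-8-2)² + (3-10)²)
  = √(4 + 144 + 100 + 49)
  = √297 = 17.2337

17.2337


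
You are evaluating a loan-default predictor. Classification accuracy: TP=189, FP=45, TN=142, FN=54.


Accuracy = (TP+TN)/(TP+TN+FP+FN)
= (189+142)/(430)
= 331/430 = 76.98%

76.98%


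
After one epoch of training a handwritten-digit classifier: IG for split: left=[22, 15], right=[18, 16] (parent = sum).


Parent = [40, 31], H_parent = 0.9884
H_left = 0.974 (n=37), H_right = 0.9975 (n=34)
H_children = (37/71)·0.974 + (34/71)·0.9975 = 0.9853
IG = 0.9884 - 0.9853 = 0.0031

0.0031


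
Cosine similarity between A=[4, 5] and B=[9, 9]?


A·B = 4·9 + 5·9 = 81
‖A‖ = √41 = 6.4031, ‖B‖ = √162 = 12.7279
cos = 81/(√41·√162) = 81/√6642 = 0.9939

0.9939


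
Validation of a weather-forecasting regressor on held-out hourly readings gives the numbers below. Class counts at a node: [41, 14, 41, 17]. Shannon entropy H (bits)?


Probabilities: [41/113, 14/113, 41/113, 17/113] ≈ [0.3628, 0.1239, 0.3628, 0.1504]
H = -((41/113)·log₂(41/113) + (14/113)·log₂(14/113) + (41/113)·log₂(41/113) + (17/113)·log₂(17/113))
  = 1.8458 bits

1.8458 bits


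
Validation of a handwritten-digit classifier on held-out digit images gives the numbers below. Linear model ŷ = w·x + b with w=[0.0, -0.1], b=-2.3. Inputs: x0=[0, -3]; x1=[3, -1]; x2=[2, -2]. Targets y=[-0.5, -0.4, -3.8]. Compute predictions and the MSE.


ŷ0 = (0.0)·(0) + (-0.1)·(-3) - 2.3 = -2.0
ŷ1 = (0.0)·(3) + (-0.1)·(-1) - 2.3 = -2.2
ŷ2 = (0.0)·(2) + (-0.1)·(-2) - 2.3 = -2.1
errors² = [2.25, 3.24, 2.89]
MSE = 8.3800/3 = 2.7933

2.7933


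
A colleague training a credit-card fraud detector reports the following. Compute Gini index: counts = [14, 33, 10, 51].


Probabilities: [14/108, 33/108, 10/108, 51/108] ≈ [0.1296, 0.3056, 0.0926, 0.4722]
Σpᵢ² = (196 + 1089 + 100 + 2601)/108² = 3986/11664
Gini = 1 - Σpᵢ² = 1 - 3986/11664 = 0.6583

0.6583


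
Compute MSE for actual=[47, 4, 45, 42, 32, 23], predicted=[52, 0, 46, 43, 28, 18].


Squared errors: (47-52)²=25, (4-0)²=16, (45-46)²=1, (42-43)²=1, (32-28)²=16, (23-18)²=25
Sum = 84
MSE = 84/6 = 14

14


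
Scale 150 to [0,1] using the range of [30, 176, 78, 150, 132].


min=30, max=176
(150-30)/(176-30) = 120/146 = 0.8219

0.8219


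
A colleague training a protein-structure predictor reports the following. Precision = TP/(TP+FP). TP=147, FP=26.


Precision = TP/(TP+FP)
= 147/(147+26)
= 147/173 = 84.97%

84.97%


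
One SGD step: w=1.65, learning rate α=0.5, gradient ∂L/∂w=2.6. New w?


w_new = w - α·∇
= 1.65 - 0.5·2.6
= 1.65 - 1.3
= 0.35

0.35


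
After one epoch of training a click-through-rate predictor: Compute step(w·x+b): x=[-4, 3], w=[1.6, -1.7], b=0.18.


z = (-4)·(1.6) + (3)·(-1.7) + 0.18
  = -11.32
step(z) = 0 (z<0)

0


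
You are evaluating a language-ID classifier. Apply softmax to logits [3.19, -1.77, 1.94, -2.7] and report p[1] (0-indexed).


Exponentials: e^3.19=24.2884, e^-1.77=0.1703, e^1.94=6.9588, e^-2.7=0.0672
Sum = 31.4847
Softmax = [0.7714, 0.0054, 0.221, 0.0021]
p[1] = 0.1703/31.4847 = 0.0054

0.0054


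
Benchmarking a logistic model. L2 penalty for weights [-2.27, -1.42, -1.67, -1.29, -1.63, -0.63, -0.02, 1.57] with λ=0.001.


‖w‖₂² = (-2.27)² + (-1.42)² + (-1.67)² + (-1.29)² + (-1.63)² + (-0.63)² + (-0.02)² + (1.57)²
     = 5.1529 + 2.0164 + 2.7889 + 1.6641 + 2.6569 + 0.3969 + 0.0004 + 2.4649
     = 17.1414
λ·‖w‖₂² = 0.001·17.1414 = 0.017141

0.017141


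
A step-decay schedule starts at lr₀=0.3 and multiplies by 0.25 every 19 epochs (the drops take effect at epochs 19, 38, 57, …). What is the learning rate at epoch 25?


n_drops = ⌊25/19⌋ = 1
lr = 0.3·0.25^1 = 0.3·0.25 = 0.075

0.075


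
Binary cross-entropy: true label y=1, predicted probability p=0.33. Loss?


BCE = -[y·ln(p) + (1-y)·ln(1-p)]
= -1·ln(0.33) - 0
= -ln(0.33) = 1.1087

1.1087


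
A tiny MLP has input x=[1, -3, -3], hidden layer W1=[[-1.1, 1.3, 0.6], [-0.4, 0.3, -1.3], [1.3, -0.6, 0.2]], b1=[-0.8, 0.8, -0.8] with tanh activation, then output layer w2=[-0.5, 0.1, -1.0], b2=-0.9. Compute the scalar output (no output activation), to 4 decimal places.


z1[0] = (-1.1)·(1) + (1.3)·(-3) + (0.6)·(-3) - 0.8 = -7.6
z1[1] = (-0.4)·(1) + (0.3)·(-3) + (-1.3)·(-3) + 0.8 = 3.4
z1[2] = (1.3)·(1) + (-0.6)·(-3) + (0.2)·(-3) - 0.8 = 1.7
h = tanh(z1) = [-1.0, 0.9978, 0.9354]
output = (-0.5)·(-1.0) + (0.1)·(0.9978) + (-1.0)·(0.9354) - 0.9 = -1.2356

-1.2356


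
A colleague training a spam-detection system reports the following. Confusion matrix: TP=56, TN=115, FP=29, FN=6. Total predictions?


Total = TP + TN + FP + FN
= 56 + 115 + 29 + 6
= 206
(Predicted positive: 85, predicted negative: 121)

206


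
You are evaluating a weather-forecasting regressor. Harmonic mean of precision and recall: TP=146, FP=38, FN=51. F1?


Precision = 146/184 = 0.7935
Recall = 146/197 = 0.7411
F1 = 2·P·R/(P+R) = 2·TP/(2·TP+FP+FN) = 292/(292+38+51) = 292/381 = 0.7664

0.7664


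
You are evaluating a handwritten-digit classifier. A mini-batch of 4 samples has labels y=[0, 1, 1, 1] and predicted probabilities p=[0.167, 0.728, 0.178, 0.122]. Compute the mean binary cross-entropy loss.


L[0] = -ln(1-0.167) = -ln(0.833) = 0.1827
L[1] = -ln(0.728) = 0.3175
L[2] = -ln(0.178) = 1.726
L[3] = -ln(0.122) = 2.1037
mean = (0.1827 + 0.3175 + 1.726 + 2.1037)/4 = 1.0825

1.0825


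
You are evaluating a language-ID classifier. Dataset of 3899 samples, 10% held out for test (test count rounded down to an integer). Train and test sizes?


Test = ⌊3899·10/100⌋ = 389
Train = 3899 - 389 = 3510

Train: 3510, Test: 389


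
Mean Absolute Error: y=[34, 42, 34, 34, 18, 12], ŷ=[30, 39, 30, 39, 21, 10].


Absolute errors: |34-30|=4, |42-39|=3, |34-30|=4, |34-39|=5, |18-21|=3, |12-10|=2
Sum = 21
MAE = 21/6 = 7/2

7/2


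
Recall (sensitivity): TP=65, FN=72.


Recall = TP/(TP+FN)
= 65/(65+72)
= 65/137 = 47.45%

47.45%


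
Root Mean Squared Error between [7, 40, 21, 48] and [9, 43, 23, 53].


MSE = 42/4 = 10.5
RMSE = √(42/4) = 3.2404

3.2404


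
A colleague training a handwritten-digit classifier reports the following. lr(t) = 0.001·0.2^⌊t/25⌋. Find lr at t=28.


n_drops = ⌊28/25⌋ = 1
lr = 0.001·0.2^1 = 0.001·0.2 = 0.0002

0.0002


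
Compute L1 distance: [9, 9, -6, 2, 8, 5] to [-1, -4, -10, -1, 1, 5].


d = |9+ 1| + |9+ 4| + |-6+ 10| + |2+ 1| + |8-1| + |5-5|
  = 10 + 13 + 4 + 3 + 7 + 0
  = 37

37


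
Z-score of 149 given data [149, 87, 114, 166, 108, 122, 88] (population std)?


μ = 119.1429, σ = 27.3831
z = (149 - 119.1429)/27.3831 = 1.0903

1.0903


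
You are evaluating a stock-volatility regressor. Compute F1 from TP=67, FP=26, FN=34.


Precision = 67/93 = 0.7204
Recall = 67/101 = 0.6634
F1 = 2·P·R/(P+R) = 2·TP/(2·TP+FP+FN) = 134/(134+26+34) = 134/194 = 0.6907

0.6907


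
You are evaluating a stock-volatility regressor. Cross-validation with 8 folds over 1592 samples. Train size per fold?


Fold size = 1592/8 = 199
Training per fold = 1592 - 199 = 1393

1393


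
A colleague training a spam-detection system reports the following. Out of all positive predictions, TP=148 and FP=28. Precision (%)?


Precision = TP/(TP+FP)
= 148/(148+28)
= 148/176 = 84.09%

84.09%


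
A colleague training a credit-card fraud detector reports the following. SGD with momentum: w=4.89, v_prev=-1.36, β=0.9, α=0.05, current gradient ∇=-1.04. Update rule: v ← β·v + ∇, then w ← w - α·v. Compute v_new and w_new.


v_new = 0.9·-1.36 - 1.04 = -1.224 - 1.04 = -2.264
w_new = 4.89 - 0.05·-2.264 = 4.89 + 0.1132 = 5.0032

v_new=-2.264, w_new=5.0032


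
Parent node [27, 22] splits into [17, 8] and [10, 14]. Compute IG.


Parent = [27, 22], H_parent = 0.9925
H_left = 0.9044 (n=25), H_right = 0.9799 (n=24)
H_children = (25/49)·0.9044 + (24/49)·0.9799 = 0.9414
IG = 0.9925 - 0.9414 = 0.0511

0.0511


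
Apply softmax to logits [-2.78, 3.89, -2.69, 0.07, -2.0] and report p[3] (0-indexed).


Exponentials: e^-2.78=0.062, e^3.89=48.9109, e^-2.69=0.0679, e^0.07=1.0725, e^-2.0=0.1353
Sum = 50.2486
Softmax = [0.0012, 0.9734, 0.0014, 0.0213, 0.0027]
p[3] = 1.0725/50.2486 = 0.0213

0.0213


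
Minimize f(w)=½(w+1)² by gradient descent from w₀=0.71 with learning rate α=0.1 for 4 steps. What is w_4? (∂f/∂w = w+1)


step 1: grad = 0.71+1 = 1.71; w = 0.71 - 0.1·(1.71) = 0.539
step 2: grad = 0.539+1 = 1.539; w = 0.539 - 0.1·(1.539) = 0.3851
step 3: grad = 0.3851+1 = 1.3851; w = 0.3851 - 0.1·(1.3851) = 0.24659
step 4: grad = 0.24659+1 = 1.24659; w = 0.24659 - 0.1·(1.24659) = 0.121931

0.121931


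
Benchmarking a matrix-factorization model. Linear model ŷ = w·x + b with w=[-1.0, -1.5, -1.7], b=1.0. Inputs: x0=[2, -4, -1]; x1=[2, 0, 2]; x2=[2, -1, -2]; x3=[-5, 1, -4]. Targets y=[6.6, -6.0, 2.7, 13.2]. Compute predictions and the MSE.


ŷ0 = (-1.0)·(2) + (-1.5)·(-4) + (-1.7)·(-1) + 1.0 = 6.7
ŷ1 = (-1.0)·(2) + (-1.5)·(0) + (-1.7)·(2) + 1.0 = -4.4
ŷ2 = (-1.0)·(2) + (-1.5)·(-1) + (-1.7)·(-2) + 1.0 = 3.9
ŷ3 = (-1.0)·(-5) + (-1.5)·(1) + (-1.7)·(-4) + 1.0 = 11.3
errors² = [0.01, 2.56, 1.44, 3.61]
MSE = 7.6200/4 = 1.905

1.905


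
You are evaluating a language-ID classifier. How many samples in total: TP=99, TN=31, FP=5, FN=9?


Total = TP + TN + FP + FN
= 99 + 31 + 5 + 9
= 144
(Predicted positive: 104, predicted negative: 40)

144


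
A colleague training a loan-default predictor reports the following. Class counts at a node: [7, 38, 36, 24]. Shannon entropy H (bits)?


Probabilities: [7/105, 38/105, 36/105, 24/105] ≈ [0.0667, 0.3619, 0.3429, 0.2286]
H = -((7/105)·log₂(7/105) + (38/105)·log₂(38/105) + (36/105)·log₂(36/105) + (24/105)·log₂(24/105))
  = 1.8073 bits

1.8073 bits


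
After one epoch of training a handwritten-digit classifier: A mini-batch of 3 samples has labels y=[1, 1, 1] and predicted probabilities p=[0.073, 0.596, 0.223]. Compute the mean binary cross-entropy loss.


L[0] = -ln(0.073) = 2.6173
L[1] = -ln(0.596) = 0.5175
L[2] = -ln(0.223) = 1.5006
mean = (2.6173 + 0.5175 + 1.5006)/3 = 1.5451

1.5451


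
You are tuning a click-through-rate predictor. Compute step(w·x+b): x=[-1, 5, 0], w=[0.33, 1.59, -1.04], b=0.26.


z = (-1)·(0.33) + (5)·(1.59) + (0)·(-1.04) + 0.26
  = 7.88
step(z) = 1 (z≥0)

1


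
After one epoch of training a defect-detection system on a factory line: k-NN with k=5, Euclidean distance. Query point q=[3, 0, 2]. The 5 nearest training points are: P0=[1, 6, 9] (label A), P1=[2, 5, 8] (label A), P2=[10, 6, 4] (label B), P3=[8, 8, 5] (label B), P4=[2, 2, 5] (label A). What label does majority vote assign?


d(q,P0) = 9.434  (label A)
d(q,P1) = 7.874  (label A)
d(q,P2) = 9.434  (label B)
d(q,P3) = 9.8995  (label B)
d(q,P4) = 3.7417  (label A)
Votes: A=3, B=2
Majority → A

A


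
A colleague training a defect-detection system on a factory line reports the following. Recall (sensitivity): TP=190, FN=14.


Recall = TP/(TP+FN)
= 190/(190+14)
= 190/204 = 93.14%

93.14%


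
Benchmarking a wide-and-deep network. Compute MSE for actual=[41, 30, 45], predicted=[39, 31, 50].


Squared errors: (41-39)²=4, (30-31)²=1, (45-50)²=25
Sum = 30
MSE = 30/3 = 10

10


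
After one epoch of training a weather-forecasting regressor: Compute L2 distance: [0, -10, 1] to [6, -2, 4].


d = √((0-6)² + (-10+ 2)² + (1-4)²)
  = √(36 + 64 + 9)
  = √109 = 10.4403

10.4403


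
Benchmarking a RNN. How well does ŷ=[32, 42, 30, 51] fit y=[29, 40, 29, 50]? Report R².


ȳ = 37
SS_res = Σ(y-ŷ)² = 15
SS_tot = Σ(y-ȳ)² = 306
R² = 1 - SS_res/SS_tot = 1 - 0.049 = 0.951

0.951


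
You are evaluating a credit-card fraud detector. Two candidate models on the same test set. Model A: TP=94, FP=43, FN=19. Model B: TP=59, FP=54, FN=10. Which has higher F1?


Model A: P=94/137=0.6861, R=94/113=0.8319, F1=2PR/(P+R)=2TP/(2TP+FP+FN)=188/250=0.752
Model B: P=59/113=0.5221, R=59/69=0.8551, F1=2PR/(P+R)=2TP/(2TP+FP+FN)=118/182=0.6484
0.752 > 0.6484 → Model A

Model A


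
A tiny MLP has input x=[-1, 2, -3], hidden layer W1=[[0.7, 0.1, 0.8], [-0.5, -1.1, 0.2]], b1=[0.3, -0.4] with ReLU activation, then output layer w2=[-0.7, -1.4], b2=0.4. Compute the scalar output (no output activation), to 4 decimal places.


z1[0] = (0.7)·(-1) + (0.1)·(2) + (0.8)·(-3) + 0.3 = -2.6
z1[1] = (-0.5)·(-1) + (-1.1)·(2) + (0.2)·(-3) - 0.4 = -2.7
h = ReLU(z1) = [0.0, 0.0]
output = (-0.7)·(0.0) + (-1.4)·(0.0) + 0.4 = 0.4

0.4


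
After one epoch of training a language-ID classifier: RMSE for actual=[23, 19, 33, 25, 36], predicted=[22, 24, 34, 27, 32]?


MSE = 47/5 = 9.4
RMSE = √(47/5) = 3.0659

3.0659


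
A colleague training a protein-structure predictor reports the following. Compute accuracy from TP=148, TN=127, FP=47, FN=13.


Accuracy = (TP+TN)/(TP+TN+FP+FN)
= (148+127)/(335)
= 275/335 = 82.09%

82.09%


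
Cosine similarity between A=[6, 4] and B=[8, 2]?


A·B = 6·8 + 4·2 = 56
‖A‖ = √52 = 7.2111, ‖B‖ = √68 = 8.2462
cos = 56/(√52·√68) = 56/√3536 = 0.9417

0.9417


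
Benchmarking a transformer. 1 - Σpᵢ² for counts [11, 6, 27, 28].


Probabilities: [11/72, 6/72, 27/72, 28/72] ≈ [0.1528, 0.0833, 0.375, 0.3889]
Σpᵢ² = (121 + 36 + 729 + 784)/72² = 1670/5184
Gini = 1 - Σpᵢ² = 1 - 1670/5184 = 0.6779

0.6779


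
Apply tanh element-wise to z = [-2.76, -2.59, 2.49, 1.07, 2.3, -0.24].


tanh(-2.76) = -0.992
tanh(-2.59) = -0.9888
tanh(2.49) = 0.9863
tanh(1.07) = 0.7895
tanh(2.3) = 0.9801
tanh(-0.24) = -0.2355
result = [-0.992, -0.9888, 0.9863, 0.7895, 0.9801, -0.2355]

[-0.992, -0.9888, 0.9863, 0.7895, 0.9801, -0.2355]


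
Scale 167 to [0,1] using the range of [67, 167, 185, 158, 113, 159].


min=67, max=185
(167-67)/(185-67) = 100/118 = 0.8475

0.8475


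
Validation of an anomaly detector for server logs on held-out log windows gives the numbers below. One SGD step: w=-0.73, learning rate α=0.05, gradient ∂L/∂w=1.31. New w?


w_new = w - α·∇
= -0.73 - 0.05·1.31
= -0.73 - 0.0655
= -0.7955

-0.7955


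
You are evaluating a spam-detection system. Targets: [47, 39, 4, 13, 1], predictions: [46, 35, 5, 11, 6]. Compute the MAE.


Absolute errors: |47-46|=1, |39-35|=4, |4-5|=1, |13-11|=2, |1-6|=5
Sum = 13
MAE = 13/5 = 13/5

13/5


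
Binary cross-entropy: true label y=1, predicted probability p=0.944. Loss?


BCE = -[y·ln(p) + (1-y)·ln(1-p)]
= -1·ln(0.944) - 0
= -ln(0.944) = 0.0576

0.0576


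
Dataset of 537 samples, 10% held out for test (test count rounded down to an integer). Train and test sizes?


Test = ⌊537·10/100⌋ = 53
Train = 537 - 53 = 484

Train: 484, Test: 53


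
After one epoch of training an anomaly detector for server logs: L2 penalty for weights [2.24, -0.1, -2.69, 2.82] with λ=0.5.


‖w‖₂² = (2.24)² + (-0.1)² + (-2.69)² + (2.82)²
     = 5.0176 + 0.01 + 7.2361 + 7.9524
     = 20.2161
λ·‖w‖₂² = 0.5·20.2161 = 10.10805

10.10805


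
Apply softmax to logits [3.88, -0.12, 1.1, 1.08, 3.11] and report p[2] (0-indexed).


Exponentials: e^3.88=48.4242, e^-0.12=0.8869, e^1.1=3.0042, e^1.08=2.9447, e^3.11=22.421
Sum = 77.681
Softmax = [0.6234, 0.0114, 0.0387, 0.0379, 0.2886]
p[2] = 3.0042/77.681 = 0.0387

0.0387


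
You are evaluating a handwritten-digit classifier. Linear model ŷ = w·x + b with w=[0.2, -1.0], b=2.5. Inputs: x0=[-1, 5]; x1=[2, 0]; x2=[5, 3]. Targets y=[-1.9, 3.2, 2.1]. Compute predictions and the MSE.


ŷ0 = (0.2)·(-1) + (-1.0)·(5) + 2.5 = -2.7
ŷ1 = (0.2)·(2) + (-1.0)·(0) + 2.5 = 2.9
ŷ2 = (0.2)·(5) + (-1.0)·(3) + 2.5 = 0.5
errors² = [0.64, 0.09, 2.56]
MSE = 3.2900/3 = 1.0967

1.0967


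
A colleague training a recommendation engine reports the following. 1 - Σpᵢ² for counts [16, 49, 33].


Probabilities: [16/98, 49/98, 33/98] ≈ [0.1633, 0.5, 0.3367]
Σpᵢ² = (256 + 2401 + 1089)/98² = 3746/9604
Gini = 1 - Σpᵢ² = 1 - 3746/9604 = 0.61

0.61


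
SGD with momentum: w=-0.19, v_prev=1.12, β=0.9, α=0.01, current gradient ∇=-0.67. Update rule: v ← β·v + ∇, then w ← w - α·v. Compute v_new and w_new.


v_new = 0.9·1.12 - 0.67 = 1.008 - 0.67 = 0.338
w_new = -0.19 - 0.01·0.338 = -0.19 - 0.00338 = -0.19338

v_new=0.338, w_new=-0.19338


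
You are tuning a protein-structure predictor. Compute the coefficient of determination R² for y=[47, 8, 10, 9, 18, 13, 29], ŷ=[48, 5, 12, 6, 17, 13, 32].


ȳ = 19.1429
SS_res = Σ(y-ŷ)² = 33
SS_tot = Σ(y-ȳ)² = 1222.86
R² = 1 - SS_res/SS_tot = 1 - 0.027 = 0.973

0.973


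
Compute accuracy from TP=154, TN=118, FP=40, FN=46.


Accuracy = (TP+TN)/(TP+TN+FP+FN)
= (154+118)/(358)
= 272/358 = 75.98%

75.98%


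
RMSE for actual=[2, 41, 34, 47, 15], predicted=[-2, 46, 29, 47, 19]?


MSE = 82/5 = 16.4
RMSE = √(82/5) = 4.0497

4.0497


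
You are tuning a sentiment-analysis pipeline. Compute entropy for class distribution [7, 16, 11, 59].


Probabilities: [7/93, 16/93, 11/93, 59/93] ≈ [0.0753, 0.172, 0.1183, 0.6344]
H = -((7/93)·log₂(7/93) + (16/93)·log₂(16/93) + (11/93)·log₂(11/93) + (59/93)·log₂(59/93))
  = 1.4985 bits

1.4985 bits


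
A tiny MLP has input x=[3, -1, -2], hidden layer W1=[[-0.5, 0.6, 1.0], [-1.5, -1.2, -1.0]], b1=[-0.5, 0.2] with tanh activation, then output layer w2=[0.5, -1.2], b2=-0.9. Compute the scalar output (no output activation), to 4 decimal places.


z1[0] = (-0.5)·(3) + (0.6)·(-1) + (1.0)·(-2) - 0.5 = -4.6
z1[1] = (-1.5)·(3) + (-1.2)·(-1) + (-1.0)·(-2) + 0.2 = -1.1
h = tanh(z1) = [-0.9998, -0.8005]
output = (0.5)·(-0.9998) + (-1.2)·(-0.8005) - 0.9 = -0.4393

-0.4393


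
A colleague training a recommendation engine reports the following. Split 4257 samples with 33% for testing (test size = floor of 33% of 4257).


Test = ⌊4257·33/100⌋ = 1404
Train = 4257 - 1404 = 2853

Train: 2853, Test: 1404


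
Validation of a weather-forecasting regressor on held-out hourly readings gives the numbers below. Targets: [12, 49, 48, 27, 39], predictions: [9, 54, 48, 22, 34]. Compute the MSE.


Squared errors: (12-9)²=9, (49-54)²=25, (48-48)²=0, (27-22)²=25, (39-34)²=25
Sum = 84
MSE = 84/5 = 84/5

84/5


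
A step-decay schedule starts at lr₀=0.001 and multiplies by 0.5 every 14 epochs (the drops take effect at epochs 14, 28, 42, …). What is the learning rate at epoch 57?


n_drops = ⌊57/14⌋ = 4
lr = 0.001·0.5^4 = 0.001·0.0625 = 0.0000625

0.0000625


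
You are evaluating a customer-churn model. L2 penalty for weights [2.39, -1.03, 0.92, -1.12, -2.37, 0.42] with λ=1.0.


‖w‖₂² = (2.39)² + (-1.03)² + (0.92)² + (-1.12)² + (-2.37)² + (0.42)²
     = 5.7121 + 1.0609 + 0.8464 + 1.2544 + 5.6169 + 0.1764
     = 14.6671
λ·‖w‖₂² = 1.0·14.6671 = 14.6671

14.6671


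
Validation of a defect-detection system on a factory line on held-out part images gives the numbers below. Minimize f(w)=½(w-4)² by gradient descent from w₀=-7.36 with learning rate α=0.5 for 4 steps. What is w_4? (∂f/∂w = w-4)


step 1: grad = -7.36-4 = -11.36; w = -7.36 - 0.5·(-11.36) = -1.68
step 2: grad = -1.68-4 = -5.68; w = -1.68 - 0.5·(-5.68) = 1.16
step 3: grad = 1.16-4 = -2.84; w = 1.16 - 0.5·(-2.84) = 2.58
step 4: grad = 2.58-4 = -1.42; w = 2.58 - 0.5·(-1.42) = 3.29

3.29


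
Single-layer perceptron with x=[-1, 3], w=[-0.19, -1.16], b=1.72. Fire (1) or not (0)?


z = (-1)·(-0.19) + (3)·(-1.16) + 1.72
  = -1.57
step(z) = 0 (z<0)

0


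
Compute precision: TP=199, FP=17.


Precision = TP/(TP+FP)
= 199/(199+17)
= 199/216 = 92.13%

92.13%


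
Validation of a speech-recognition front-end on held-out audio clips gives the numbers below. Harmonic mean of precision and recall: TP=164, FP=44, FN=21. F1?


Precision = 164/208 = 0.7885
Recall = 164/185 = 0.8865
F1 = 2·P·R/(P+R) = 2·TP/(2·TP+FP+FN) = 328/(328+44+21) = 328/393 = 0.8346

0.8346


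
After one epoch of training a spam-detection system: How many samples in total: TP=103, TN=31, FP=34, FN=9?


Total = TP + TN + FP + FN
= 103 + 31 + 34 + 9
= 177
(Predicted positive: 137, predicted negative: 40)

177


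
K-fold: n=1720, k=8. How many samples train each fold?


Fold size = 1720/8 = 215
Training per fold = 1720 - 215 = 1505

1505


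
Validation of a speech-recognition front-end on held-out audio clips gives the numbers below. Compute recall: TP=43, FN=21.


Recall = TP/(TP+FN)
= 43/(43+21)
= 43/64 = 67.19%

67.19%


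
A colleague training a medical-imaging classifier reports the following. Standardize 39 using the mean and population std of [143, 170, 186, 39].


μ = 134.5, σ = 57.2385
z = (39 - 134.5)/57.2385 = -1.6685

-1.6685


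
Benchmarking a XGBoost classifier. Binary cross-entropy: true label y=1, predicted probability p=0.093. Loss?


BCE = -[y·ln(p) + (1-y)·ln(1-p)]
= -1·ln(0.093) - 0
= -ln(0.093) = 2.3752

2.3752


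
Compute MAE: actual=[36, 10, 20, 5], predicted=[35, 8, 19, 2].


Absolute errors: |36-35|=1, |10-8|=2, |20-19|=1, |5-2|=3
Sum = 7
MAE = 7/4 = 7/4

7/4


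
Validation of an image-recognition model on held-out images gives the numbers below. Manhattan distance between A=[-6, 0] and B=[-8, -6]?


d = |-6+ 8| + |0+ 6|
  = 2 + 6
  = 8

8


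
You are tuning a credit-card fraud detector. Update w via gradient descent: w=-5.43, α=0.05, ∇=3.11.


w_new = w - α·∇
= -5.43 - 0.05·3.11
= -5.43 - 0.1555
= -5.5855

-5.5855


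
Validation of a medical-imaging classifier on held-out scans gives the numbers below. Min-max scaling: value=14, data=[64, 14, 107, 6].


min=6, max=107
(14-6)/(107-6) = 8/101 = 0.0792

0.0792


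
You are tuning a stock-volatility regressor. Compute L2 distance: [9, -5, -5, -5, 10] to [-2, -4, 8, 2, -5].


d = √((9+ 2)² + (-5+ 4)² + (-5-8)² + (-5-2)² + (10+ 5)²)
  = √(121 + 1 + 169 + 49 + 225)
  = √565 = 23.7697

23.7697


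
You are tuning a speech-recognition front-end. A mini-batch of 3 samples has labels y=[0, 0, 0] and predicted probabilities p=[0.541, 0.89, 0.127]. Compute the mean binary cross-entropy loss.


L[0] = -ln(1-0.541) = -ln(0.459) = 0.7787
L[1] = -ln(1-0.89) = -ln(0.11) = 2.2073
L[2] = -ln(1-0.127) = -ln(0.873) = 0.1358
mean = (0.7787 + 2.2073 + 0.1358)/3 = 1.0406

1.0406


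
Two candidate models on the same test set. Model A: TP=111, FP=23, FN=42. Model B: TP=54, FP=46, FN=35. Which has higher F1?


Model A: P=111/134=0.8284, R=111/153=0.7255, F1=2PR/(P+R)=2TP/(2TP+FP+FN)=222/287=0.7735
Model B: P=54/100=0.54, R=54/89=0.6067, F1=2PR/(P+R)=2TP/(2TP+FP+FN)=108/189=0.5714
0.7735 > 0.5714 → Model A

Model A


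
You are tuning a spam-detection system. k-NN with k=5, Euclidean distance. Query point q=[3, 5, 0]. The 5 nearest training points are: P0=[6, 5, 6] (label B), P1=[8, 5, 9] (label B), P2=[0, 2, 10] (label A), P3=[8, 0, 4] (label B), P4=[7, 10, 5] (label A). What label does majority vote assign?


d(q,P0) = 6.7082  (label B)
d(q,P1) = 10.2956  (label B)
d(q,P2) = 10.8628  (label A)
d(q,P3) = 8.124  (label B)
d(q,P4) = 8.124  (label A)
Votes: A=2, B=3
Majority → B

B


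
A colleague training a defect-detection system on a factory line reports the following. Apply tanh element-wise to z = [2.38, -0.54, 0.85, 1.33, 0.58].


tanh(2.38) = 0.983
tanh(-0.54) = -0.493
tanh(0.85) = 0.6911
tanh(1.33) = 0.8692
tanh(0.58) = 0.5227
result = [0.983, -0.493, 0.6911, 0.8692, 0.5227]

[0.983, -0.493, 0.6911, 0.8692, 0.5227]


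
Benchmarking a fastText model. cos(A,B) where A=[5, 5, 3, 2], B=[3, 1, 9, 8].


A·B = 5·3 + 5·1 + 3·9 + 2·8 = 63
‖A‖ = √63 = 7.9373, ‖B‖ = √155 = 12.4499
cos = 63/(√63·√155) = 63/√9765 = 0.6375

0.6375


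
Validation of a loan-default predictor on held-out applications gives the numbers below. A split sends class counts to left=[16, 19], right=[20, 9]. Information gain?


Parent = [36, 28], H_parent = 0.9887
H_left = 0.9947 (n=35), H_right = 0.8936 (n=29)
H_children = (35/64)·0.9947 + (29/64)·0.8936 = 0.9489
IG = 0.9887 - 0.9489 = 0.0398

0.0398


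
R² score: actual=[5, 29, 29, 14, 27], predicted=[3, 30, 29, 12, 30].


ȳ = 20.8
SS_res = Σ(y-ŷ)² = 18
SS_tot = Σ(y-ȳ)² = 468.8
R² = 1 - SS_res/SS_tot = 1 - 0.0384 = 0.9616

0.9616


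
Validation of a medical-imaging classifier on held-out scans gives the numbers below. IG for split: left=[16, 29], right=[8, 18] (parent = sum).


Parent = [24, 47], H_parent = 0.9229
H_left = 0.9389 (n=45), H_right = 0.8905 (n=26)
H_children = (45/71)·0.9389 + (26/71)·0.8905 = 0.9212
IG = 0.9229 - 0.9212 = 0.0017

0.0017


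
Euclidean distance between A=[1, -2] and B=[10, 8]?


d = √((1-10)² + (-2-8)²)
  = √(81 + 100)
  = √181 = 13.4536

13.4536


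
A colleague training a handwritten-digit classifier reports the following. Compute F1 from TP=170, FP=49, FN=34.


Precision = 170/219 = 0.7763
Recall = 170/204 = 0.8333
F1 = 2·P·R/(P+R) = 2·TP/(2·TP+FP+FN) = 340/(340+49+34) = 340/423 = 0.8038

0.8038


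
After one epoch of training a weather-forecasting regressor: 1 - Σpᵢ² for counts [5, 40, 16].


Probabilities: [5/61, 40/61, 16/61] ≈ [0.082, 0.6557, 0.2623]
Σpᵢ² = (25 + 1600 + 256)/61² = 1881/3721
Gini = 1 - Σpᵢ² = 1 - 1881/3721 = 0.4945

0.4945


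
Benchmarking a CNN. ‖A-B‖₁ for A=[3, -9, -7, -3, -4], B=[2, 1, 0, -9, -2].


d = |3-2| + |-9-1| + |-7-0| + |-3+ 9| + |-4+ 2|
  = 1 + 10 + 7 + 6 + 2
  = 26

26


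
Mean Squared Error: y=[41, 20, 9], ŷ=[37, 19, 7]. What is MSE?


Squared errors: (41-37)²=16, (20-19)²=1, (9-7)²=4
Sum = 21
MSE = 21/3 = 7

7


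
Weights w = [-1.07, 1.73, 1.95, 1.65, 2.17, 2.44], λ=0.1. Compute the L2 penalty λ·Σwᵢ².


‖w‖₂² = (-1.07)² + (1.73)² + (1.95)² + (1.65)² + (2.17)² + (2.44)²
     = 1.1449 + 2.9929 + 3.8025 + 2.7225 + 4.7089 + 5.9536
     = 21.3253
λ·‖w‖₂² = 0.1·21.3253 = 2.13253

2.13253


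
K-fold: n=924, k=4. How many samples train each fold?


Fold size = 924/4 = 231
Training per fold = 924 - 231 = 693

693


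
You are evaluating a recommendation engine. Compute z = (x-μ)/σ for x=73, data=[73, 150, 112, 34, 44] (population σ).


μ = 82.6, σ = 43.2463
z = (73 - 82.6)/43.2463 = -0.222

-0.222


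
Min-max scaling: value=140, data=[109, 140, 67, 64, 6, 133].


min=6, max=140
(140-6)/(140-6) = 134/134 = 1.0

1.0


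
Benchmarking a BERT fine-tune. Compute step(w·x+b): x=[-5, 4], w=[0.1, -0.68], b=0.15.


z = (-5)·(0.1) + (4)·(-0.68) + 0.15
  = -3.07
step(z) = 0 (z<0)

0


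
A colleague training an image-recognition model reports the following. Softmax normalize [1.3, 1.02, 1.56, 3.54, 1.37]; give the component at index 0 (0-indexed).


Exponentials: e^1.3=3.6693, e^1.02=2.7732, e^1.56=4.7588, e^3.54=34.4669, e^1.37=3.9354
Sum = 49.6036
Softmax = [0.074, 0.0559, 0.0959, 0.6948, 0.0793]
p[0] = 3.6693/49.6036 = 0.074

0.074
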